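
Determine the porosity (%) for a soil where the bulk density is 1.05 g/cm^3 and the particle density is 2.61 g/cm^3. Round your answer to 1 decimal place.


Step 1: Formula: n = 100 * (1 - BD / PD)
Step 2: n = 100 * (1 - 1.05 / 2.61)
Step 3: n = 100 * (1 - 0.4023)
Step 4: n = 59.8%

59.8


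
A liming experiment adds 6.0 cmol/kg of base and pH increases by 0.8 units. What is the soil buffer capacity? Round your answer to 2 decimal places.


Step 1: BC = change in base / change in pH
Step 2: BC = 6.0 / 0.8
Step 3: BC = 7.5 cmol/(kg*pH unit)

7.5


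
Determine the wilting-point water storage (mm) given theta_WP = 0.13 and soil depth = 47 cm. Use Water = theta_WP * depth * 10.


Step 1: Water (mm) = theta_WP * depth * 10
Step 2: Water = 0.13 * 47 * 10
Step 3: Water = 61.1 mm

61.1


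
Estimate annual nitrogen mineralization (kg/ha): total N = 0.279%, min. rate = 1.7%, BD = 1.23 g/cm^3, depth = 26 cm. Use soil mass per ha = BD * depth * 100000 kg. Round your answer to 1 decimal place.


Step 1: Soil mass per ha = BD * depth * 100000 = 1.23 * 26 * 100000 = 3198000 kg
Step 2: Total N pool = soil mass * N%/100 = 3198000 * 0.279/100 = 8922.42 kg/ha
Step 3: N mineralized = N pool * rate%/100 = 8922.42 * 1.7/100 = 151.7 kg/ha/yr

151.7


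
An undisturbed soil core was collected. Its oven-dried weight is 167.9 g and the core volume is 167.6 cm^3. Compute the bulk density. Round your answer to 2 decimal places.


Step 1: Identify the formula: BD = dry mass / volume
Step 2: Substitute values: BD = 167.9 / 167.6
Step 3: BD = 1.0 g/cm^3

1.0


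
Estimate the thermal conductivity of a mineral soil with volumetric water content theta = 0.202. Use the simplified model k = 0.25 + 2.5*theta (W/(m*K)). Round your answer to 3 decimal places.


Step 1: k = 0.25 + 2.5 * theta
Step 2: k = 0.25 + 2.5 * 0.202
Step 3: k = 0.25 + 0.505
Step 4: k = 0.755 W/(m*K)

0.755


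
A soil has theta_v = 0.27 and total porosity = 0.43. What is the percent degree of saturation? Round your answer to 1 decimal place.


Step 1: S = 100 * theta_v / n
Step 2: S = 100 * 0.27 / 0.43
Step 3: S = 62.8%

62.8


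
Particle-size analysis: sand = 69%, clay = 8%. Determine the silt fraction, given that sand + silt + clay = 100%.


Step 1: sand + silt + clay = 100%
Step 2: silt = 100 - sand - clay
Step 3: silt = 100 - 69 - 8
Step 4: silt = 23%

23


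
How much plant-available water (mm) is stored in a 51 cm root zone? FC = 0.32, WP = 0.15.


Step 1: Available water = (FC - WP) * depth * 10
Step 2: AW = (0.32 - 0.15) * 51 * 10
Step 3: AW = 0.17 * 51 * 10
Step 4: AW = 86.7 mm

86.7


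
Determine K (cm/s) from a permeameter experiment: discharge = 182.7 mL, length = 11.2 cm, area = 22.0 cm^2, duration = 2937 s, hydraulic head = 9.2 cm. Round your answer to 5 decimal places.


Step 1: K = Q * L / (A * t * h)
Step 2: Numerator = 182.7 * 11.2 = 2046.24
Step 3: Denominator = 22.0 * 2937 * 9.2 = 594448.8
Step 4: K = 2046.24 / 594448.8 = 0.00344 cm/s

0.00344


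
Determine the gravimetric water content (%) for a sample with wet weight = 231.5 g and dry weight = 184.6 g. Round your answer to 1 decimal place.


Step 1: Water mass = wet - dry = 231.5 - 184.6 = 46.9 g
Step 2: w = 100 * water mass / dry mass
Step 3: w = 100 * 46.9 / 184.6 = 25.4%

25.4


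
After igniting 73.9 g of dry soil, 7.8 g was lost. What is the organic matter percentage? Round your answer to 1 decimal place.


Step 1: OM% = 100 * LOI / sample mass
Step 2: OM = 100 * 7.8 / 73.9
Step 3: OM = 10.6%

10.6


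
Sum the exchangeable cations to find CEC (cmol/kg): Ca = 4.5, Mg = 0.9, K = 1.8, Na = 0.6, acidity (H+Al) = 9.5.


Step 1: CEC = Ca + Mg + K + Na + (H+Al)
Step 2: CEC = 4.5 + 0.9 + 1.8 + 0.6 + 9.5
Step 3: CEC = 17.3 cmol/kg

17.3


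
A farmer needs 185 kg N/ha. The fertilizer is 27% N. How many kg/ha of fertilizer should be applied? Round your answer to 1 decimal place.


Step 1: Fertilizer rate = target N / (N content / 100)
Step 2: Rate = 185 / (27 / 100)
Step 3: Rate = 185 / 0.27
Step 4: Rate = 685.2 kg/ha

685.2


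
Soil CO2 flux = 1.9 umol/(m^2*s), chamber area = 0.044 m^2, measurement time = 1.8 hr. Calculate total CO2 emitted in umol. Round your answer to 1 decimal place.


Step 1: Convert time to seconds: 1.8 hr * 3600 = 6480.0 s
Step 2: Total = flux * area * time_s
Step 3: Total = 1.9 * 0.044 * 6480.0
Step 4: Total = 541.7 umol

541.7


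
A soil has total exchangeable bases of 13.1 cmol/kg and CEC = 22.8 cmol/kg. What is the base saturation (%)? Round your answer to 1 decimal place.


Step 1: BS = 100 * (sum of bases) / CEC
Step 2: BS = 100 * 13.1 / 22.8
Step 3: BS = 57.5%

57.5


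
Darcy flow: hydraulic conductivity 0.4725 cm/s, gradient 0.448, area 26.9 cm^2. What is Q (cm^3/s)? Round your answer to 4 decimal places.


Step 1: Apply Darcy's law: Q = K * i * A
Step 2: Q = 0.4725 * 0.448 * 26.9
Step 3: Q = 5.6942 cm^3/s

5.6942


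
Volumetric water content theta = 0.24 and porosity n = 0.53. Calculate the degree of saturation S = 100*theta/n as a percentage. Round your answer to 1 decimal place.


Step 1: S = 100 * theta_v / n
Step 2: S = 100 * 0.24 / 0.53
Step 3: S = 45.3%

45.3


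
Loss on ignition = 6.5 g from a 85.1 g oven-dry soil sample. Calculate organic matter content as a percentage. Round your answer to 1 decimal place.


Step 1: OM% = 100 * LOI / sample mass
Step 2: OM = 100 * 6.5 / 85.1
Step 3: OM = 7.6%

7.6


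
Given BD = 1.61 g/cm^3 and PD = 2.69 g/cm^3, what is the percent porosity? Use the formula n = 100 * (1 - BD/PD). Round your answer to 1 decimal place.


Step 1: Formula: n = 100 * (1 - BD / PD)
Step 2: n = 100 * (1 - 1.61 / 2.69)
Step 3: n = 100 * (1 - 0.59851)
Step 4: n = 40.1%

40.1


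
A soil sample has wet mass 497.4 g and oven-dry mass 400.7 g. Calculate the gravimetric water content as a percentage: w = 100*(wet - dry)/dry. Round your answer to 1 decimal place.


Step 1: Water mass = wet - dry = 497.4 - 400.7 = 96.7 g
Step 2: w = 100 * water mass / dry mass
Step 3: w = 100 * 96.7 / 400.7 = 24.1%

24.1


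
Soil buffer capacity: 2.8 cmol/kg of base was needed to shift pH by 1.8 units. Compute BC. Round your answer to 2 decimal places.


Step 1: BC = change in base / change in pH
Step 2: BC = 2.8 / 1.8
Step 3: BC = 1.56 cmol/(kg*pH unit)

1.56


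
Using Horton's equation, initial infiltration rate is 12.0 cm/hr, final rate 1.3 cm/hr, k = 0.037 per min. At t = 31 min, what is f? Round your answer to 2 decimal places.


Step 1: f = fc + (f0 - fc) * exp(-k * t)
Step 2: exp(-0.037 * 31) = 0.317588
Step 3: f = 1.3 + (12.0 - 1.3) * 0.317588
Step 4: f = 1.3 + 10.7 * 0.317588
Step 5: f = 4.7 cm/hr

4.7


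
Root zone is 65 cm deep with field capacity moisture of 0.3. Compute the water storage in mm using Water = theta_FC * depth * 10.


Step 1: Water (mm) = theta_FC * depth (cm) * 10
Step 2: Water = 0.3 * 65 * 10
Step 3: Water = 195.0 mm

195.0


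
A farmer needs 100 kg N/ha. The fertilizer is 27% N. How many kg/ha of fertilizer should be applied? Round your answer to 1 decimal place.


Step 1: Fertilizer rate = target N / (N content / 100)
Step 2: Rate = 100 / (27 / 100)
Step 3: Rate = 100 / 0.27
Step 4: Rate = 370.4 kg/ha

370.4


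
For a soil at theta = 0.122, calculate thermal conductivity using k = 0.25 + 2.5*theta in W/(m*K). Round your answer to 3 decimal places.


Step 1: k = 0.25 + 2.5 * theta
Step 2: k = 0.25 + 2.5 * 0.122
Step 3: k = 0.25 + 0.305
Step 4: k = 0.555 W/(m*K)

0.555


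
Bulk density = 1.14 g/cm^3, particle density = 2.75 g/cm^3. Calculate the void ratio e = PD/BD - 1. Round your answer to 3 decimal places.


Step 1: e = PD / BD - 1
Step 2: e = 2.75 / 1.14 - 1
Step 3: e = 2.41228 - 1
Step 4: e = 1.412

1.412


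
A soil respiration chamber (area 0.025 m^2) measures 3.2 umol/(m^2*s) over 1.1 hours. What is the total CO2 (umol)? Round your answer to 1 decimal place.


Step 1: Convert time to seconds: 1.1 hr * 3600 = 3960.0 s
Step 2: Total = flux * area * time_s
Step 3: Total = 3.2 * 0.025 * 3960.0
Step 4: Total = 316.8 umol

316.8


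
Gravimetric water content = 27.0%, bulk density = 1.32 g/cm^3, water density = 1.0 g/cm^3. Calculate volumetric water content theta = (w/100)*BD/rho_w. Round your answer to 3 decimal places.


Step 1: theta = (w / 100) * BD / rho_w
Step 2: theta = (27.0 / 100) * 1.32 / 1.0
Step 3: theta = 0.27 * 1.32
Step 4: theta = 0.356

0.356


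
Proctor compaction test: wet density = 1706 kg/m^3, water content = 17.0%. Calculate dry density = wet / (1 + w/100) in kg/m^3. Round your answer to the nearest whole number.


Step 1: Dry density = wet density / (1 + w/100)
Step 2: Dry density = 1706 / (1 + 17.0/100)
Step 3: Dry density = 1706 / 1.17
Step 4: Dry density = 1458 kg/m^3

1458


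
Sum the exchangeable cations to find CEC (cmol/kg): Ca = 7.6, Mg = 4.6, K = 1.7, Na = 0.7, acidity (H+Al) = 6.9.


Step 1: CEC = Ca + Mg + K + Na + (H+Al)
Step 2: CEC = 7.6 + 4.6 + 1.7 + 0.7 + 6.9
Step 3: CEC = 21.5 cmol/kg

21.5


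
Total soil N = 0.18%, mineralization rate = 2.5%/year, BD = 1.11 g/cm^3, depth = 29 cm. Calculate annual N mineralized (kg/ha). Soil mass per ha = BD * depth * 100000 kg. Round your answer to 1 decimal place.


Step 1: Soil mass per ha = BD * depth * 100000 = 1.11 * 29 * 100000 = 3219000 kg
Step 2: Total N pool = soil mass * N%/100 = 3219000 * 0.18/100 = 5794.2 kg/ha
Step 3: N mineralized = N pool * rate%/100 = 5794.2 * 2.5/100 = 144.9 kg/ha/yr

144.9


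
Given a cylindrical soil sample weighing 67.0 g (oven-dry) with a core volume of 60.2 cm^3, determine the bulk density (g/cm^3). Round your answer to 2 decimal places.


Step 1: Identify the formula: BD = dry mass / volume
Step 2: Substitute values: BD = 67.0 / 60.2
Step 3: BD = 1.11 g/cm^3

1.11


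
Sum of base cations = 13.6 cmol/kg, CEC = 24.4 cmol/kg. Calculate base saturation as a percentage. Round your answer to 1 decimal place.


Step 1: BS = 100 * (sum of bases) / CEC
Step 2: BS = 100 * 13.6 / 24.4
Step 3: BS = 55.7%

55.7


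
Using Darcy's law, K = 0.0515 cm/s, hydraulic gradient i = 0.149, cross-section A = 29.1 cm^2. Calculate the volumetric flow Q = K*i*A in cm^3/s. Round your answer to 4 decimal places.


Step 1: Apply Darcy's law: Q = K * i * A
Step 2: Q = 0.0515 * 0.149 * 29.1
Step 3: Q = 0.2233 cm^3/s

0.2233


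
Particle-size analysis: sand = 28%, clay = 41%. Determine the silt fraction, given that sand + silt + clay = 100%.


Step 1: sand + silt + clay = 100%
Step 2: silt = 100 - sand - clay
Step 3: silt = 100 - 28 - 41
Step 4: silt = 31%

31


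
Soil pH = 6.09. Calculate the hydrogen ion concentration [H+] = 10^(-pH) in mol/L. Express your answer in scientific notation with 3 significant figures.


Step 1: [H+] = 10^(-pH)
Step 2: [H+] = 10^(-6.09)
Step 3: [H+] = 8.13e-07 mol/L

8.13e-07


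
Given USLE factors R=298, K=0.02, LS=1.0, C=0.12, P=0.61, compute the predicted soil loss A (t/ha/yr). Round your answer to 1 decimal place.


Step 1: A = R * K * LS * C * P
Step 2: R * K = 298 * 0.02 = 5.96
Step 3: (R*K) * LS = 5.96 * 1.0 = 5.96
Step 4: * C * P = 5.96 * 0.12 * 0.61 = 0.4
Step 5: A = 0.4 t/(ha*yr)

0.4


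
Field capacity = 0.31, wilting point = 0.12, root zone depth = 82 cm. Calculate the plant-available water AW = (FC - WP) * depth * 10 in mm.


Step 1: Available water = (FC - WP) * depth * 10
Step 2: AW = (0.31 - 0.12) * 82 * 10
Step 3: AW = 0.19 * 82 * 10
Step 4: AW = 155.8 mm

155.8


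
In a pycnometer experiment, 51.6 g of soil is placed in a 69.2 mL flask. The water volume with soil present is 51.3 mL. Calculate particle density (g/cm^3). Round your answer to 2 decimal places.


Step 1: Volume of solids = flask volume - water volume with soil
Step 2: V_solids = 69.2 - 51.3 = 17.9 mL
Step 3: Particle density = mass / V_solids = 51.6 / 17.9 = 2.88 g/cm^3

2.88


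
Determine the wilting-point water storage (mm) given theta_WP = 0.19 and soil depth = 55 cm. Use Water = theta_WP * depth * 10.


Step 1: Water (mm) = theta_WP * depth * 10
Step 2: Water = 0.19 * 55 * 10
Step 3: Water = 104.5 mm

104.5


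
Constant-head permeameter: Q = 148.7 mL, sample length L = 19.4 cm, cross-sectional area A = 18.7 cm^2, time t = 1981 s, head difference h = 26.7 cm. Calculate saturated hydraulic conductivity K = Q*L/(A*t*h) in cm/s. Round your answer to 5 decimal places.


Step 1: K = Q * L / (A * t * h)
Step 2: Numerator = 148.7 * 19.4 = 2884.78
Step 3: Denominator = 18.7 * 1981 * 26.7 = 989093.49
Step 4: K = 2884.78 / 989093.49 = 0.00292 cm/s

0.00292


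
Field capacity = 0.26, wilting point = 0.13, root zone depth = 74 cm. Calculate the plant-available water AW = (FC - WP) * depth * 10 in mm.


Step 1: Available water = (FC - WP) * depth * 10
Step 2: AW = (0.26 - 0.13) * 74 * 10
Step 3: AW = 0.13 * 74 * 10
Step 4: AW = 96.2 mm

96.2


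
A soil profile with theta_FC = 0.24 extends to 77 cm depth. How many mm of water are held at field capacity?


Step 1: Water (mm) = theta_FC * depth (cm) * 10
Step 2: Water = 0.24 * 77 * 10
Step 3: Water = 184.8 mm

184.8


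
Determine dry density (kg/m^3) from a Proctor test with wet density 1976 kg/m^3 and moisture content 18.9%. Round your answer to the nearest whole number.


Step 1: Dry density = wet density / (1 + w/100)
Step 2: Dry density = 1976 / (1 + 18.9/100)
Step 3: Dry density = 1976 / 1.189
Step 4: Dry density = 1662 kg/m^3

1662


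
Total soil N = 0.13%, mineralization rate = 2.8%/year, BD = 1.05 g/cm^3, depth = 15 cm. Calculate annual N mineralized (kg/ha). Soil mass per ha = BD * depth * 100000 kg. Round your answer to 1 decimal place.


Step 1: Soil mass per ha = BD * depth * 100000 = 1.05 * 15 * 100000 = 1575000 kg
Step 2: Total N pool = soil mass * N%/100 = 1575000 * 0.13/100 = 2047.5 kg/ha
Step 3: N mineralized = N pool * rate%/100 = 2047.5 * 2.8/100 = 57.3 kg/ha/yr

57.3


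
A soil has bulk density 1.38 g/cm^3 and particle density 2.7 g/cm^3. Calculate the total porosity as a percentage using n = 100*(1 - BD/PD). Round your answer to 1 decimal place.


Step 1: Formula: n = 100 * (1 - BD / PD)
Step 2: n = 100 * (1 - 1.38 / 2.7)
Step 3: n = 100 * (1 - 0.51111)
Step 4: n = 48.9%

48.9


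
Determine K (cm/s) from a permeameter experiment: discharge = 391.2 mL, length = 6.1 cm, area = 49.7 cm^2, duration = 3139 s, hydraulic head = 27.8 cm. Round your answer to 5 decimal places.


Step 1: K = Q * L / (A * t * h)
Step 2: Numerator = 391.2 * 6.1 = 2386.32
Step 3: Denominator = 49.7 * 3139 * 27.8 = 4337030.74
Step 4: K = 2386.32 / 4337030.74 = 0.00055 cm/s

0.00055


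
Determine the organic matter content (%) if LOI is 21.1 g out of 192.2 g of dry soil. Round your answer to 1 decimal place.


Step 1: OM% = 100 * LOI / sample mass
Step 2: OM = 100 * 21.1 / 192.2
Step 3: OM = 11.0%

11.0


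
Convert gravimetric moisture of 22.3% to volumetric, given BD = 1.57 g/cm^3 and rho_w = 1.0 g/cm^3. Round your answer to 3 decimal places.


Step 1: theta = (w / 100) * BD / rho_w
Step 2: theta = (22.3 / 100) * 1.57 / 1.0
Step 3: theta = 0.223 * 1.57
Step 4: theta = 0.35

0.35


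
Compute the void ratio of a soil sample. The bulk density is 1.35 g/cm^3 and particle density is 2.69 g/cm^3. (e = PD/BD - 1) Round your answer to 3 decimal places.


Step 1: e = PD / BD - 1
Step 2: e = 2.69 / 1.35 - 1
Step 3: e = 1.99259 - 1
Step 4: e = 0.993

0.993


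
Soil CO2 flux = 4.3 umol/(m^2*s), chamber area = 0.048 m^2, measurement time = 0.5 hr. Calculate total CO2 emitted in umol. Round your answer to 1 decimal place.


Step 1: Convert time to seconds: 0.5 hr * 3600 = 1800.0 s
Step 2: Total = flux * area * time_s
Step 3: Total = 4.3 * 0.048 * 1800.0
Step 4: Total = 371.5 umol

371.5


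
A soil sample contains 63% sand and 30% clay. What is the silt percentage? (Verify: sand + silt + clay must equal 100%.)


Step 1: sand + silt + clay = 100%
Step 2: silt = 100 - sand - clay
Step 3: silt = 100 - 63 - 30
Step 4: silt = 7%

7


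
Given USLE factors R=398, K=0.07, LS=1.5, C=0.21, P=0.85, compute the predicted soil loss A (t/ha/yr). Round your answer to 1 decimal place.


Step 1: A = R * K * LS * C * P
Step 2: R * K = 398 * 0.07 = 27.86
Step 3: (R*K) * LS = 27.86 * 1.5 = 41.79
Step 4: * C * P = 41.79 * 0.21 * 0.85 = 7.5
Step 5: A = 7.5 t/(ha*yr)

7.5


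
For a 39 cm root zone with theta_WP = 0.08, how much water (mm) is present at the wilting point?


Step 1: Water (mm) = theta_WP * depth * 10
Step 2: Water = 0.08 * 39 * 10
Step 3: Water = 31.2 mm

31.2


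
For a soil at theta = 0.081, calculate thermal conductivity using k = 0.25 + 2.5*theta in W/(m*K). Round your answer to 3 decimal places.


Step 1: k = 0.25 + 2.5 * theta
Step 2: k = 0.25 + 2.5 * 0.081
Step 3: k = 0.25 + 0.203
Step 4: k = 0.453 W/(m*K)

0.453


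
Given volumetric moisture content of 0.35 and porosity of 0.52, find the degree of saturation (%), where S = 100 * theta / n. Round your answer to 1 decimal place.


Step 1: S = 100 * theta_v / n
Step 2: S = 100 * 0.35 / 0.52
Step 3: S = 67.3%

67.3


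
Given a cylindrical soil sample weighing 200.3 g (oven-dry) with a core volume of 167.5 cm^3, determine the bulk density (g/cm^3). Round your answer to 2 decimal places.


Step 1: Identify the formula: BD = dry mass / volume
Step 2: Substitute values: BD = 200.3 / 167.5
Step 3: BD = 1.2 g/cm^3

1.2


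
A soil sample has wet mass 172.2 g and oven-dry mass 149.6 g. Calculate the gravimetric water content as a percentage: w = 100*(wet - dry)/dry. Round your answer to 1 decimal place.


Step 1: Water mass = wet - dry = 172.2 - 149.6 = 22.6 g
Step 2: w = 100 * water mass / dry mass
Step 3: w = 100 * 22.6 / 149.6 = 15.1%

15.1


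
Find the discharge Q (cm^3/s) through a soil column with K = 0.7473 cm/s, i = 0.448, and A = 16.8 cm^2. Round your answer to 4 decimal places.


Step 1: Apply Darcy's law: Q = K * i * A
Step 2: Q = 0.7473 * 0.448 * 16.8
Step 3: Q = 5.6245 cm^3/s

5.6245


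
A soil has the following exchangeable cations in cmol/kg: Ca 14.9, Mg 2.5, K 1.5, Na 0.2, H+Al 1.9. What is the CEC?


Step 1: CEC = Ca + Mg + K + Na + (H+Al)
Step 2: CEC = 14.9 + 2.5 + 1.5 + 0.2 + 1.9
Step 3: CEC = 21.0 cmol/kg

21.0


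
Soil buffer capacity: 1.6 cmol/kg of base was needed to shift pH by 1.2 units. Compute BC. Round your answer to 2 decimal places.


Step 1: BC = change in base / change in pH
Step 2: BC = 1.6 / 1.2
Step 3: BC = 1.33 cmol/(kg*pH unit)

1.33


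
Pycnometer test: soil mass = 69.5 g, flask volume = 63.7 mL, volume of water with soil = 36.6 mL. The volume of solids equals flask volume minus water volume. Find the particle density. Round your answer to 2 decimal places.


Step 1: Volume of solids = flask volume - water volume with soil
Step 2: V_solids = 63.7 - 36.6 = 27.1 mL
Step 3: Particle density = mass / V_solids = 69.5 / 27.1 = 2.56 g/cm^3

2.56


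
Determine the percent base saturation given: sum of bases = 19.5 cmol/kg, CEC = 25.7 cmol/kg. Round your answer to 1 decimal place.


Step 1: BS = 100 * (sum of bases) / CEC
Step 2: BS = 100 * 19.5 / 25.7
Step 3: BS = 75.9%

75.9


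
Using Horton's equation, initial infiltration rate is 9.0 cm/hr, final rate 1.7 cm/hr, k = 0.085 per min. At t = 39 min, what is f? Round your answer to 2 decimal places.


Step 1: f = fc + (f0 - fc) * exp(-k * t)
Step 2: exp(-0.085 * 39) = 0.036334
Step 3: f = 1.7 + (9.0 - 1.7) * 0.036334
Step 4: f = 1.7 + 7.3 * 0.036334
Step 5: f = 1.97 cm/hr

1.97


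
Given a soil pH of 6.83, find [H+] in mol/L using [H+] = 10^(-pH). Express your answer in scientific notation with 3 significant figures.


Step 1: [H+] = 10^(-pH)
Step 2: [H+] = 10^(-6.83)
Step 3: [H+] = 1.48e-07 mol/L

1.48e-07


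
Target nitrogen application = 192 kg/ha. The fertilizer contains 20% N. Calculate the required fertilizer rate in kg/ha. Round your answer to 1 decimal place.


Step 1: Fertilizer rate = target N / (N content / 100)
Step 2: Rate = 192 / (20 / 100)
Step 3: Rate = 192 / 0.2
Step 4: Rate = 960.0 kg/ha

960.0


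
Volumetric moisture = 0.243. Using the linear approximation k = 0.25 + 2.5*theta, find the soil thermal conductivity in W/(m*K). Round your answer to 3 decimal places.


Step 1: k = 0.25 + 2.5 * theta
Step 2: k = 0.25 + 2.5 * 0.243
Step 3: k = 0.25 + 0.608
Step 4: k = 0.858 W/(m*K)

0.858


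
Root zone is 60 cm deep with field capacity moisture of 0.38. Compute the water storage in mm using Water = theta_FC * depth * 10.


Step 1: Water (mm) = theta_FC * depth (cm) * 10
Step 2: Water = 0.38 * 60 * 10
Step 3: Water = 228.0 mm

228.0


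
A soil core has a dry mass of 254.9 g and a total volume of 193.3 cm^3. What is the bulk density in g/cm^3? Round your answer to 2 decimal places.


Step 1: Identify the formula: BD = dry mass / volume
Step 2: Substitute values: BD = 254.9 / 193.3
Step 3: BD = 1.32 g/cm^3

1.32


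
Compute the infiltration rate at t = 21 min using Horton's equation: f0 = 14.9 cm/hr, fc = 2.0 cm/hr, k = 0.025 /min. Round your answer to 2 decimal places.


Step 1: f = fc + (f0 - fc) * exp(-k * t)
Step 2: exp(-0.025 * 21) = 0.591555
Step 3: f = 2.0 + (14.9 - 2.0) * 0.591555
Step 4: f = 2.0 + 12.9 * 0.591555
Step 5: f = 9.63 cm/hr

9.63


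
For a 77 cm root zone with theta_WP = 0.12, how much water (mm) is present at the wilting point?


Step 1: Water (mm) = theta_WP * depth * 10
Step 2: Water = 0.12 * 77 * 10
Step 3: Water = 92.4 mm

92.4


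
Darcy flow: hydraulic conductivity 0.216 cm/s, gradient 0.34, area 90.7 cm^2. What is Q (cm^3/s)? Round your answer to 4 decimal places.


Step 1: Apply Darcy's law: Q = K * i * A
Step 2: Q = 0.216 * 0.34 * 90.7
Step 3: Q = 6.661 cm^3/s

6.661


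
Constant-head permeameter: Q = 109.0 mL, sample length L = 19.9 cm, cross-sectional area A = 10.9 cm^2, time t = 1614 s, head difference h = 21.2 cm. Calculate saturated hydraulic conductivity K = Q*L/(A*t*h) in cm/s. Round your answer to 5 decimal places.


Step 1: K = Q * L / (A * t * h)
Step 2: Numerator = 109.0 * 19.9 = 2169.1
Step 3: Denominator = 10.9 * 1614 * 21.2 = 372963.12
Step 4: K = 2169.1 / 372963.12 = 0.00582 cm/s

0.00582


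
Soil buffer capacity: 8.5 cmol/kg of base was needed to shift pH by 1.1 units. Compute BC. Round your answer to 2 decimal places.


Step 1: BC = change in base / change in pH
Step 2: BC = 8.5 / 1.1
Step 3: BC = 7.73 cmol/(kg*pH unit)

7.73


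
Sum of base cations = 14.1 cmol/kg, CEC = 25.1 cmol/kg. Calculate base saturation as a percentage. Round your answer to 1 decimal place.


Step 1: BS = 100 * (sum of bases) / CEC
Step 2: BS = 100 * 14.1 / 25.1
Step 3: BS = 56.2%

56.2


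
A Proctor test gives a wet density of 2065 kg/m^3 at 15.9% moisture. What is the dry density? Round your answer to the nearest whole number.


Step 1: Dry density = wet density / (1 + w/100)
Step 2: Dry density = 2065 / (1 + 15.9/100)
Step 3: Dry density = 2065 / 1.159
Step 4: Dry density = 1782 kg/m^3

1782


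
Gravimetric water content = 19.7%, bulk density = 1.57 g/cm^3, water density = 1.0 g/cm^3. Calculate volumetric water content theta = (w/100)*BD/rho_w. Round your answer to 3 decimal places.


Step 1: theta = (w / 100) * BD / rho_w
Step 2: theta = (19.7 / 100) * 1.57 / 1.0
Step 3: theta = 0.197 * 1.57
Step 4: theta = 0.309

0.309


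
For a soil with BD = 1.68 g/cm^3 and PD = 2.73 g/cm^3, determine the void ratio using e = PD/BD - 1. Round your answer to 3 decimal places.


Step 1: e = PD / BD - 1
Step 2: e = 2.73 / 1.68 - 1
Step 3: e = 1.625 - 1
Step 4: e = 0.625

0.625


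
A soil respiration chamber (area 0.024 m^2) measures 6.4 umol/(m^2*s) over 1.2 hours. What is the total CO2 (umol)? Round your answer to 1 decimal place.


Step 1: Convert time to seconds: 1.2 hr * 3600 = 4320.0 s
Step 2: Total = flux * area * time_s
Step 3: Total = 6.4 * 0.024 * 4320.0
Step 4: Total = 663.6 umol

663.6


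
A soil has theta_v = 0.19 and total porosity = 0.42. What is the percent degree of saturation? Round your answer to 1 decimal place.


Step 1: S = 100 * theta_v / n
Step 2: S = 100 * 0.19 / 0.42
Step 3: S = 45.2%

45.2


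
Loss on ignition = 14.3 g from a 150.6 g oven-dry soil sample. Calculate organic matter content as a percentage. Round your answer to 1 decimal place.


Step 1: OM% = 100 * LOI / sample mass
Step 2: OM = 100 * 14.3 / 150.6
Step 3: OM = 9.5%

9.5


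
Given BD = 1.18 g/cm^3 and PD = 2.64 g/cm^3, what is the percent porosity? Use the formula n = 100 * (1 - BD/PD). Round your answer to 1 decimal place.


Step 1: Formula: n = 100 * (1 - BD / PD)
Step 2: n = 100 * (1 - 1.18 / 2.64)
Step 3: n = 100 * (1 - 0.44697)
Step 4: n = 55.3%

55.3


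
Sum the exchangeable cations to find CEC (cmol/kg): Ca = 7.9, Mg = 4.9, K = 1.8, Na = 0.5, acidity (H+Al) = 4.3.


Step 1: CEC = Ca + Mg + K + Na + (H+Al)
Step 2: CEC = 7.9 + 4.9 + 1.8 + 0.5 + 4.3
Step 3: CEC = 19.4 cmol/kg

19.4


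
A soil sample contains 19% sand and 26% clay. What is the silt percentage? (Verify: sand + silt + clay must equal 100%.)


Step 1: sand + silt + clay = 100%
Step 2: silt = 100 - sand - clay
Step 3: silt = 100 - 19 - 26
Step 4: silt = 55%

55


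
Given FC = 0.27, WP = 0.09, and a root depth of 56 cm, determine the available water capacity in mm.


Step 1: Available water = (FC - WP) * depth * 10
Step 2: AW = (0.27 - 0.09) * 56 * 10
Step 3: AW = 0.18 * 56 * 10
Step 4: AW = 100.8 mm

100.8


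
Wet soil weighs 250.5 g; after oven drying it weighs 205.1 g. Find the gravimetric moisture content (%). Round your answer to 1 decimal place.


Step 1: Water mass = wet - dry = 250.5 - 205.1 = 45.4 g
Step 2: w = 100 * water mass / dry mass
Step 3: w = 100 * 45.4 / 205.1 = 22.1%

22.1


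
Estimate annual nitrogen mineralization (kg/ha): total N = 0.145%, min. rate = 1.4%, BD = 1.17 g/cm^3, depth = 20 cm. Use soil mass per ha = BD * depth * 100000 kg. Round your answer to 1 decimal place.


Step 1: Soil mass per ha = BD * depth * 100000 = 1.17 * 20 * 100000 = 2340000 kg
Step 2: Total N pool = soil mass * N%/100 = 2340000 * 0.145/100 = 3393.0 kg/ha
Step 3: N mineralized = N pool * rate%/100 = 3393.0 * 1.4/100 = 47.5 kg/ha/yr

47.5


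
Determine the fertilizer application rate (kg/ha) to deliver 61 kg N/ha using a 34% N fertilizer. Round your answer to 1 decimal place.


Step 1: Fertilizer rate = target N / (N content / 100)
Step 2: Rate = 61 / (34 / 100)
Step 3: Rate = 61 / 0.34
Step 4: Rate = 179.4 kg/ha

179.4


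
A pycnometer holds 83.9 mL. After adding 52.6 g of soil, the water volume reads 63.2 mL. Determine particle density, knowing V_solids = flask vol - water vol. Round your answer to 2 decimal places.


Step 1: Volume of solids = flask volume - water volume with soil
Step 2: V_solids = 83.9 - 63.2 = 20.7 mL
Step 3: Particle density = mass / V_solids = 52.6 / 20.7 = 2.54 g/cm^3

2.54


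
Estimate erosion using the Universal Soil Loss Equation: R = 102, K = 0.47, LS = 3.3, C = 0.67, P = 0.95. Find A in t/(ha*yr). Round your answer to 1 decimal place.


Step 1: A = R * K * LS * C * P
Step 2: R * K = 102 * 0.47 = 47.94
Step 3: (R*K) * LS = 47.94 * 3.3 = 158.202
Step 4: * C * P = 158.202 * 0.67 * 0.95 = 100.7
Step 5: A = 100.7 t/(ha*yr)

100.7


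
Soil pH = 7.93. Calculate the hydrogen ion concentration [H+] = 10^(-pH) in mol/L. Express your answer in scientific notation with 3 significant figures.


Step 1: [H+] = 10^(-pH)
Step 2: [H+] = 10^(-7.93)
Step 3: [H+] = 1.17e-08 mol/L

1.17e-08


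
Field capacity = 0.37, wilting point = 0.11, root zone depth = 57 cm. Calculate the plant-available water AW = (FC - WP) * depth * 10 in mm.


Step 1: Available water = (FC - WP) * depth * 10
Step 2: AW = (0.37 - 0.11) * 57 * 10
Step 3: AW = 0.26 * 57 * 10
Step 4: AW = 148.2 mm

148.2


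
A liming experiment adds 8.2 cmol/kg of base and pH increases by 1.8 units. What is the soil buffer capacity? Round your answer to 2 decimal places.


Step 1: BC = change in base / change in pH
Step 2: BC = 8.2 / 1.8
Step 3: BC = 4.56 cmol/(kg*pH unit)

4.56


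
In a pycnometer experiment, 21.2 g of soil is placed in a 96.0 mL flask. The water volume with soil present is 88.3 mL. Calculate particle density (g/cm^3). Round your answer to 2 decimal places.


Step 1: Volume of solids = flask volume - water volume with soil
Step 2: V_solids = 96.0 - 88.3 = 7.7 mL
Step 3: Particle density = mass / V_solids = 21.2 / 7.7 = 2.75 g/cm^3

2.75


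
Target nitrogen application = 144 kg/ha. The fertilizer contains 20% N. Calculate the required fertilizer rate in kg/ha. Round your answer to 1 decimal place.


Step 1: Fertilizer rate = target N / (N content / 100)
Step 2: Rate = 144 / (20 / 100)
Step 3: Rate = 144 / 0.2
Step 4: Rate = 720.0 kg/ha

720.0


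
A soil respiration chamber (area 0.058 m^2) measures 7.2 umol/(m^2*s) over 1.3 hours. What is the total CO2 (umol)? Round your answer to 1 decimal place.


Step 1: Convert time to seconds: 1.3 hr * 3600 = 4680.0 s
Step 2: Total = flux * area * time_s
Step 3: Total = 7.2 * 0.058 * 4680.0
Step 4: Total = 1954.4 umol

1954.4


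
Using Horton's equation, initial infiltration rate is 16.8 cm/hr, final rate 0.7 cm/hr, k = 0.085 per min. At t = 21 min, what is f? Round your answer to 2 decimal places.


Step 1: f = fc + (f0 - fc) * exp(-k * t)
Step 2: exp(-0.085 * 21) = 0.167797
Step 3: f = 0.7 + (16.8 - 0.7) * 0.167797
Step 4: f = 0.7 + 16.1 * 0.167797
Step 5: f = 3.4 cm/hr

3.4


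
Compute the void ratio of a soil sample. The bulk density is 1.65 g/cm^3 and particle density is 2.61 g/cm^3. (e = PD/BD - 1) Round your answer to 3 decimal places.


Step 1: e = PD / BD - 1
Step 2: e = 2.61 / 1.65 - 1
Step 3: e = 1.58182 - 1
Step 4: e = 0.582

0.582


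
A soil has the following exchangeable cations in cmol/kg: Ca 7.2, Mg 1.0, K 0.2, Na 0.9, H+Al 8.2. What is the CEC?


Step 1: CEC = Ca + Mg + K + Na + (H+Al)
Step 2: CEC = 7.2 + 1.0 + 0.2 + 0.9 + 8.2
Step 3: CEC = 17.5 cmol/kg

17.5


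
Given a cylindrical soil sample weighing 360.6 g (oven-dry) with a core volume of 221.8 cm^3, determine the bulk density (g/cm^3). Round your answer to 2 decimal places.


Step 1: Identify the formula: BD = dry mass / volume
Step 2: Substitute values: BD = 360.6 / 221.8
Step 3: BD = 1.63 g/cm^3

1.63


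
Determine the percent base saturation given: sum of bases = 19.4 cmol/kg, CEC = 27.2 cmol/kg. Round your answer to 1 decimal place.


Step 1: BS = 100 * (sum of bases) / CEC
Step 2: BS = 100 * 19.4 / 27.2
Step 3: BS = 71.3%

71.3


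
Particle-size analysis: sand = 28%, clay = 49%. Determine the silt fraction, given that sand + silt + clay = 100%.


Step 1: sand + silt + clay = 100%
Step 2: silt = 100 - sand - clay
Step 3: silt = 100 - 28 - 49
Step 4: silt = 23%

23


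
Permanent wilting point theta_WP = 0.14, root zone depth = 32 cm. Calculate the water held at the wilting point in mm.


Step 1: Water (mm) = theta_WP * depth * 10
Step 2: Water = 0.14 * 32 * 10
Step 3: Water = 44.8 mm

44.8


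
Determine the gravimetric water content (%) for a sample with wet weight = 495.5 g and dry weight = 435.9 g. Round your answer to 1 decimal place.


Step 1: Water mass = wet - dry = 495.5 - 435.9 = 59.6 g
Step 2: w = 100 * water mass / dry mass
Step 3: w = 100 * 59.6 / 435.9 = 13.7%

13.7


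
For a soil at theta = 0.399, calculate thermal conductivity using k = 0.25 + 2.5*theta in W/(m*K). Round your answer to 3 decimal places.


Step 1: k = 0.25 + 2.5 * theta
Step 2: k = 0.25 + 2.5 * 0.399
Step 3: k = 0.25 + 0.998
Step 4: k = 1.248 W/(m*K)

1.248


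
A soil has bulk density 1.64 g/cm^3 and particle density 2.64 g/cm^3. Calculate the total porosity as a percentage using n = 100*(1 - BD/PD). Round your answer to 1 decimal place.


Step 1: Formula: n = 100 * (1 - BD / PD)
Step 2: n = 100 * (1 - 1.64 / 2.64)
Step 3: n = 100 * (1 - 0.62121)
Step 4: n = 37.9%

37.9


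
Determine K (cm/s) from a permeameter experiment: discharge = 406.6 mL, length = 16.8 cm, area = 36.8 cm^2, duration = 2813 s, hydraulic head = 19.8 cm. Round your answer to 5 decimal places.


Step 1: K = Q * L / (A * t * h)
Step 2: Numerator = 406.6 * 16.8 = 6830.88
Step 3: Denominator = 36.8 * 2813 * 19.8 = 2049664.32
Step 4: K = 6830.88 / 2049664.32 = 0.00333 cm/s

0.00333


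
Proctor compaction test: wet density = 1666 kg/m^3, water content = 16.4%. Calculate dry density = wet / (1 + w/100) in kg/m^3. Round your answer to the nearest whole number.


Step 1: Dry density = wet density / (1 + w/100)
Step 2: Dry density = 1666 / (1 + 16.4/100)
Step 3: Dry density = 1666 / 1.164
Step 4: Dry density = 1431 kg/m^3

1431


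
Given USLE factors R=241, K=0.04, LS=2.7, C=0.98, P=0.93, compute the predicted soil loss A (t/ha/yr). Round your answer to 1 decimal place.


Step 1: A = R * K * LS * C * P
Step 2: R * K = 241 * 0.04 = 9.64
Step 3: (R*K) * LS = 9.64 * 2.7 = 26.028
Step 4: * C * P = 26.028 * 0.98 * 0.93 = 23.7
Step 5: A = 23.7 t/(ha*yr)

23.7


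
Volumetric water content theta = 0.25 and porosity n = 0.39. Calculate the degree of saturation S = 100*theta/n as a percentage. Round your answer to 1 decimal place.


Step 1: S = 100 * theta_v / n
Step 2: S = 100 * 0.25 / 0.39
Step 3: S = 64.1%

64.1


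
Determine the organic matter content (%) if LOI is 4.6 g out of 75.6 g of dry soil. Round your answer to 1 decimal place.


Step 1: OM% = 100 * LOI / sample mass
Step 2: OM = 100 * 4.6 / 75.6
Step 3: OM = 6.1%

6.1


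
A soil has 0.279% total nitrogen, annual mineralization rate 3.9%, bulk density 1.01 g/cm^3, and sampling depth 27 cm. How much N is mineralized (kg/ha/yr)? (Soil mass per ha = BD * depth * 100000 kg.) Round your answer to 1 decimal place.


Step 1: Soil mass per ha = BD * depth * 100000 = 1.01 * 27 * 100000 = 2727000 kg
Step 2: Total N pool = soil mass * N%/100 = 2727000 * 0.279/100 = 7608.33 kg/ha
Step 3: N mineralized = N pool * rate%/100 = 7608.33 * 3.9/100 = 296.7 kg/ha/yr

296.7


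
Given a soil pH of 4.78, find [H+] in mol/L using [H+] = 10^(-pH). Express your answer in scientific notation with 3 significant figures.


Step 1: [H+] = 10^(-pH)
Step 2: [H+] = 10^(-4.78)
Step 3: [H+] = 1.66e-05 mol/L

1.66e-05


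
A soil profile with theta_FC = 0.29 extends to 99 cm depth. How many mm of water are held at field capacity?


Step 1: Water (mm) = theta_FC * depth (cm) * 10
Step 2: Water = 0.29 * 99 * 10
Step 3: Water = 287.1 mm

287.1


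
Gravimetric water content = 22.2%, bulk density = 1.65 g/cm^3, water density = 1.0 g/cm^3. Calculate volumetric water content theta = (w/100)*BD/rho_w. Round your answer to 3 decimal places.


Step 1: theta = (w / 100) * BD / rho_w
Step 2: theta = (22.2 / 100) * 1.65 / 1.0
Step 3: theta = 0.222 * 1.65
Step 4: theta = 0.366

0.366


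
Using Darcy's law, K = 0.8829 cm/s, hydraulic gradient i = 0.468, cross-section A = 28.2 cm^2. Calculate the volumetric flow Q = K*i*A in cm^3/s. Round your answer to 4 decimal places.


Step 1: Apply Darcy's law: Q = K * i * A
Step 2: Q = 0.8829 * 0.468 * 28.2
Step 3: Q = 11.6522 cm^3/s

11.6522


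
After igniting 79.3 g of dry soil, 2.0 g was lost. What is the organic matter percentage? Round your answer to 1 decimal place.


Step 1: OM% = 100 * LOI / sample mass
Step 2: OM = 100 * 2.0 / 79.3
Step 3: OM = 2.5%

2.5


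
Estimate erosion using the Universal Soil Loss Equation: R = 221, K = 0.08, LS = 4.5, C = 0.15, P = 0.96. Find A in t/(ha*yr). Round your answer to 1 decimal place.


Step 1: A = R * K * LS * C * P
Step 2: R * K = 221 * 0.08 = 17.68
Step 3: (R*K) * LS = 17.68 * 4.5 = 79.56
Step 4: * C * P = 79.56 * 0.15 * 0.96 = 11.5
Step 5: A = 11.5 t/(ha*yr)

11.5


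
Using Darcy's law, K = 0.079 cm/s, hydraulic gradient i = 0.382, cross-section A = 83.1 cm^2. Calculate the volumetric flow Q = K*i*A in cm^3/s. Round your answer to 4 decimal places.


Step 1: Apply Darcy's law: Q = K * i * A
Step 2: Q = 0.079 * 0.382 * 83.1
Step 3: Q = 2.5078 cm^3/s

2.5078


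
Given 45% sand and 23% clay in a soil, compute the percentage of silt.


Step 1: sand + silt + clay = 100%
Step 2: silt = 100 - sand - clay
Step 3: silt = 100 - 45 - 23
Step 4: silt = 32%

32


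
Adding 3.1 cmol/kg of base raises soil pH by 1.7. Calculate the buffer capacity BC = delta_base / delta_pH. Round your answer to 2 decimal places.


Step 1: BC = change in base / change in pH
Step 2: BC = 3.1 / 1.7
Step 3: BC = 1.82 cmol/(kg*pH unit)

1.82


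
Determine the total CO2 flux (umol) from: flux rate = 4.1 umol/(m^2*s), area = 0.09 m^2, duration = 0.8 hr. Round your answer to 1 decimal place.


Step 1: Convert time to seconds: 0.8 hr * 3600 = 2880.0 s
Step 2: Total = flux * area * time_s
Step 3: Total = 4.1 * 0.09 * 2880.0
Step 4: Total = 1062.7 umol

1062.7


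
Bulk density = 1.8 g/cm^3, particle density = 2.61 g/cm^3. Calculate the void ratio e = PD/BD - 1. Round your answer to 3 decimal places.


Step 1: e = PD / BD - 1
Step 2: e = 2.61 / 1.8 - 1
Step 3: e = 1.45 - 1
Step 4: e = 0.45

0.45


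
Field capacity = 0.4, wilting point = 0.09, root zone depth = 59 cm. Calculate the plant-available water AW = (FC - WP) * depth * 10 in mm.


Step 1: Available water = (FC - WP) * depth * 10
Step 2: AW = (0.4 - 0.09) * 59 * 10
Step 3: AW = 0.31 * 59 * 10
Step 4: AW = 182.9 mm

182.9


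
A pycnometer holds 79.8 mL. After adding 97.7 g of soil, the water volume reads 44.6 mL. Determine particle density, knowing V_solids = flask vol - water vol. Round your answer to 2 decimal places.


Step 1: Volume of solids = flask volume - water volume with soil
Step 2: V_solids = 79.8 - 44.6 = 35.2 mL
Step 3: Particle density = mass / V_solids = 97.7 / 35.2 = 2.78 g/cm^3

2.78


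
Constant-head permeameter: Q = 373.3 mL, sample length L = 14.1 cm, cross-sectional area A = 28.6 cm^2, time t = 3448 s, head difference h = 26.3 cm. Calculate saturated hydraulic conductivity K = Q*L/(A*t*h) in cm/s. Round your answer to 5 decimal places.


Step 1: K = Q * L / (A * t * h)
Step 2: Numerator = 373.3 * 14.1 = 5263.53
Step 3: Denominator = 28.6 * 3448 * 26.3 = 2593516.64
Step 4: K = 5263.53 / 2593516.64 = 0.00203 cm/s

0.00203


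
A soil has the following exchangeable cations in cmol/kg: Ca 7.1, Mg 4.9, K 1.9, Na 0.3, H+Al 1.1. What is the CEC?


Step 1: CEC = Ca + Mg + K + Na + (H+Al)
Step 2: CEC = 7.1 + 4.9 + 1.9 + 0.3 + 1.1
Step 3: CEC = 15.3 cmol/kg

15.3


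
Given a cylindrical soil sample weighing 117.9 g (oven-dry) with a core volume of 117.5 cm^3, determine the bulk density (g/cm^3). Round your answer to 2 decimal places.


Step 1: Identify the formula: BD = dry mass / volume
Step 2: Substitute values: BD = 117.9 / 117.5
Step 3: BD = 1.0 g/cm^3

1.0


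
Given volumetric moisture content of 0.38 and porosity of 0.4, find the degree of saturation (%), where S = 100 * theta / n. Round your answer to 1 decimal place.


Step 1: S = 100 * theta_v / n
Step 2: S = 100 * 0.38 / 0.4
Step 3: S = 95.0%

95.0


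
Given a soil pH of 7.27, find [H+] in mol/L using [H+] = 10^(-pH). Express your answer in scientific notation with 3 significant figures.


Step 1: [H+] = 10^(-pH)
Step 2: [H+] = 10^(-7.27)
Step 3: [H+] = 5.37e-08 mol/L

5.37e-08


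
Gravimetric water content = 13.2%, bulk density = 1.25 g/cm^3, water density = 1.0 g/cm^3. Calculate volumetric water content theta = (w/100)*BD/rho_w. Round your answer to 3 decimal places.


Step 1: theta = (w / 100) * BD / rho_w
Step 2: theta = (13.2 / 100) * 1.25 / 1.0
Step 3: theta = 0.132 * 1.25
Step 4: theta = 0.165

0.165


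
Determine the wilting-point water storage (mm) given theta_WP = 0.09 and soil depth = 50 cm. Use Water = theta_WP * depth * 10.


Step 1: Water (mm) = theta_WP * depth * 10
Step 2: Water = 0.09 * 50 * 10
Step 3: Water = 45.0 mm

45.0


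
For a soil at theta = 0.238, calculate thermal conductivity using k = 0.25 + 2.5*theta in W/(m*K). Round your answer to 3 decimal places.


Step 1: k = 0.25 + 2.5 * theta
Step 2: k = 0.25 + 2.5 * 0.238
Step 3: k = 0.25 + 0.595
Step 4: k = 0.845 W/(m*K)

0.845
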